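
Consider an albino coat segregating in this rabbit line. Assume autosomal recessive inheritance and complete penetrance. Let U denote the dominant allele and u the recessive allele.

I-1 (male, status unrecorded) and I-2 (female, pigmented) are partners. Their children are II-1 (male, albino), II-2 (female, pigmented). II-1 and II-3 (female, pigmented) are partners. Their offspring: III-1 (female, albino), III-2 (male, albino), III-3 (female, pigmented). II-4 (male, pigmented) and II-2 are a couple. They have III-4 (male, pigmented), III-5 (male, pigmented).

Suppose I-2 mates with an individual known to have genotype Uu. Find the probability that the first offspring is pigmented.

3/4

I-2 is pigmented so carries U and passed u to II-1 (uu), so I-2 is Uu.
The cross gives 1/4 UU : 1/2 Uu : 1/4 uu, so P(offspring is pigmented) = 3/4.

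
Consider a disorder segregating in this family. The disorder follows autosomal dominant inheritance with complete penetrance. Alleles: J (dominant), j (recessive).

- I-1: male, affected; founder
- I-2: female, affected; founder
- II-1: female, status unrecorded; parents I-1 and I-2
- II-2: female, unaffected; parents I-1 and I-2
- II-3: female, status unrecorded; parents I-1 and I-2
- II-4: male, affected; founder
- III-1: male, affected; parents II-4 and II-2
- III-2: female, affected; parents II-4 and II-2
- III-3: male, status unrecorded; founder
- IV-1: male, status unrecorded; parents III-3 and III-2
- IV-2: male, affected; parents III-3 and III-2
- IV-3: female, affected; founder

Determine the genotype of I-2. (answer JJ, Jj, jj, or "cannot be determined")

From phenotype alone, I-2 is JJ or Jj.
I-2 is affected so carries J and passed j to II-2 (jj), so I-2 is Jj.

Jj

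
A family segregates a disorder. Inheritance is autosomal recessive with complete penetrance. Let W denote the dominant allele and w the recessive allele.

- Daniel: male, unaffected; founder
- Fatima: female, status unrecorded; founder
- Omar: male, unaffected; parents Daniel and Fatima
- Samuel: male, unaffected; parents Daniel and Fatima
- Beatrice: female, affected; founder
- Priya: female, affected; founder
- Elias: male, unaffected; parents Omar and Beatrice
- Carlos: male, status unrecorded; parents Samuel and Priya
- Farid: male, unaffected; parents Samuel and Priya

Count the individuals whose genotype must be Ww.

Obligate heterozygotes: Elias is unaffected so carries W and received w from Beatrice (ww), so Elias is Ww; Farid is unaffected so carries W and received w from Priya (ww), so Farid is Ww.
Every other individual is either homozygous by phenotype or has at least one consistent homozygous assignment, so the count is 2.

2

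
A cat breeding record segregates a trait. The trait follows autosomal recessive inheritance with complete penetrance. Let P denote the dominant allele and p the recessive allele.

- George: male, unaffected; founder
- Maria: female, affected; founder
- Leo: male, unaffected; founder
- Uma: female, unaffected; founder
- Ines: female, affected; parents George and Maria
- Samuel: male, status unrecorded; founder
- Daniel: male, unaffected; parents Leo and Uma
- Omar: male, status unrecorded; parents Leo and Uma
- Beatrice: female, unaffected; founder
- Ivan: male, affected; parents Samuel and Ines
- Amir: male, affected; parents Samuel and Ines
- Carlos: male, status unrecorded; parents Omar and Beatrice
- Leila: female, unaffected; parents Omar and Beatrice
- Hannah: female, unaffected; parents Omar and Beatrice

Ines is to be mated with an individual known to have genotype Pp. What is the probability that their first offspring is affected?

Ines is affected, so Ines is pp.
The cross gives 1/2 Pp : 1/2 pp, so P(offspring is affected) = 1/2.

1/2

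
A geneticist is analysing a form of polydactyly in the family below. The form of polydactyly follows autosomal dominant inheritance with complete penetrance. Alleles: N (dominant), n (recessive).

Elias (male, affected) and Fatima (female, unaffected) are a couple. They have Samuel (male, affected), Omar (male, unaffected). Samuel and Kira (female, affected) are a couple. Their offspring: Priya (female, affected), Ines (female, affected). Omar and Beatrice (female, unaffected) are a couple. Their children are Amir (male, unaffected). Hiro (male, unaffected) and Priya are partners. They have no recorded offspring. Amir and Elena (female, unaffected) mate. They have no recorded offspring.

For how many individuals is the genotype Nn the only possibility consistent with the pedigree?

2

Obligate heterozygotes: Elias is affected so carries N and passed n to Omar (nn), so Elias is Nn; Samuel is affected so carries N and received n from Fatima (nn), so Samuel is Nn.
Every other individual is either homozygous by phenotype or has at least one consistent homozygous assignment, so the count is 2.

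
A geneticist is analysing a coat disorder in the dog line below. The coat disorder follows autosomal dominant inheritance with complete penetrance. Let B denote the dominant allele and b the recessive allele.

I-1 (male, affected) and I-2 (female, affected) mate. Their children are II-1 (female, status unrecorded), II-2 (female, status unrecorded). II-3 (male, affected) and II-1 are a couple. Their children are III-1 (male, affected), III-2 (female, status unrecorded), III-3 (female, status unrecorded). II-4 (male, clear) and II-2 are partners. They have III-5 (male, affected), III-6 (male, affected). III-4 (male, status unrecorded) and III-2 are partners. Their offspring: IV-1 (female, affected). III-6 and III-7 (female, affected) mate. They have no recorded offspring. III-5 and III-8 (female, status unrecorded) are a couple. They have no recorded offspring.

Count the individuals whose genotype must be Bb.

2

Obligate heterozygotes: III-5 is affected so carries B and received b from II-4 (bb), so III-5 is Bb; III-6 is affected so carries B and received b from II-4 (bb), so III-6 is Bb.
Every other individual is either homozygous by phenotype or has at least one consistent homozygous assignment, so the count is 2.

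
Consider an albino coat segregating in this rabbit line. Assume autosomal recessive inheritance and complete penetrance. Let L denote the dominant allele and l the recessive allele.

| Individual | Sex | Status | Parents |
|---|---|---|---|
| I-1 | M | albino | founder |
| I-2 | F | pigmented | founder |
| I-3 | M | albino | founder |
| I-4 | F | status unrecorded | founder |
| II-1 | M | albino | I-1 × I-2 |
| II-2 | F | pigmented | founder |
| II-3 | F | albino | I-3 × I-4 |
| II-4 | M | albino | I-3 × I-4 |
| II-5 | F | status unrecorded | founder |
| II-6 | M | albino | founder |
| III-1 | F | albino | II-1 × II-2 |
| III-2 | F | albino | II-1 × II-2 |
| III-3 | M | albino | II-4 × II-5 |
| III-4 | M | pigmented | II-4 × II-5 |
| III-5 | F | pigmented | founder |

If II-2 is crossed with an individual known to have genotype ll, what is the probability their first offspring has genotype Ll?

1/2

II-2 is pigmented so carries L and passed l to III-1 (ll), so II-2 is Ll.
The cross gives 1/2 Ll : 1/2 ll, so P(offspring has genotype Ll) = 1/2.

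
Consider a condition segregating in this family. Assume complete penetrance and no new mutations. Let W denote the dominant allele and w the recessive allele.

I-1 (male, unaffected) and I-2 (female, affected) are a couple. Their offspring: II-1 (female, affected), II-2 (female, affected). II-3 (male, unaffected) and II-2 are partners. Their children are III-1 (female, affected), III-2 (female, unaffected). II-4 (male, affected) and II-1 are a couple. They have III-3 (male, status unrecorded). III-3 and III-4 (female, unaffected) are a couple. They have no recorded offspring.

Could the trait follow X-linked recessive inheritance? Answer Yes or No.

Under X-linked recessive, II-1 (affected, female) cannot arise from I-1 (unaffected) × I-2 (affected).

No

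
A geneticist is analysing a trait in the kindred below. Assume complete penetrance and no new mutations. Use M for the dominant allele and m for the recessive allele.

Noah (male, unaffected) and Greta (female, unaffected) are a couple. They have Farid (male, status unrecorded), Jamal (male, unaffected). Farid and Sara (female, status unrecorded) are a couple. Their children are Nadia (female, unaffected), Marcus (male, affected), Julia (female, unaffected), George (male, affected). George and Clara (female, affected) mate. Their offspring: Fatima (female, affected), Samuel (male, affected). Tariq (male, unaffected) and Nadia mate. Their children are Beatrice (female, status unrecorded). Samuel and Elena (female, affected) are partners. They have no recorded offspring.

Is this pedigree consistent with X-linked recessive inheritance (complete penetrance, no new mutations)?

Yes

A consistent assignment under X-linked recessive exists: Noah X^M Y, Greta X^M X^M, Farid X^M Y, Jamal X^M Y, Sara X^M X^m, Nadia X^M X^M, Marcus X^m Y, Julia X^M X^M, George X^m Y, Clara X^m X^m, Tariq X^M Y, Fatima X^m X^m, Samuel X^m Y, Elena X^m X^m, Beatrice X^M X^M.
In this assignment every recorded phenotype matches its genotype and every non-founder's genotype is obtainable from its parents' genotypes, so the pedigree is consistent.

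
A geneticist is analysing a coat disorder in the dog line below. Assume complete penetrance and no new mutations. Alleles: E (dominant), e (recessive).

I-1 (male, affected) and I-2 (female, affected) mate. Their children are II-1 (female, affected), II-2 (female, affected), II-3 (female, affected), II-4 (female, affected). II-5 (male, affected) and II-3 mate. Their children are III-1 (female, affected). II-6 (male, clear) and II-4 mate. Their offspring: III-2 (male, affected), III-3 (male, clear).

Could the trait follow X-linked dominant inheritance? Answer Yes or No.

A consistent assignment under X-linked dominant exists: I-1 X^E Y, I-2 X^E X^e, II-1 X^E X^E, II-2 X^E X^E, II-3 X^E X^E, II-4 X^E X^e, II-5 X^E Y, II-6 X^e Y, III-1 X^E X^E, III-2 X^E Y, III-3 X^e Y.
In this assignment every recorded phenotype matches its genotype and every non-founder's genotype is obtainable from its parents' genotypes, so the pedigree is consistent.

Yes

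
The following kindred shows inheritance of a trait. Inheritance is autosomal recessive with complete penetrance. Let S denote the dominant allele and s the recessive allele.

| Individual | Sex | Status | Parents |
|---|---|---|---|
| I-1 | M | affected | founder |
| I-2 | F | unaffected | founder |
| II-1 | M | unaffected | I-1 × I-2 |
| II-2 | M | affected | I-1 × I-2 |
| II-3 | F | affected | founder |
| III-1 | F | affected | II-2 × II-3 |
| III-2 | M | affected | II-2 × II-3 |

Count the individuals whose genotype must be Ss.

2

Obligate heterozygotes: I-2 is unaffected so carries S and passed s to II-2 (ss), so I-2 is Ss; II-1 is unaffected so carries S and received s from I-1 (ss), so II-1 is Ss.
Every other individual is either homozygous by phenotype or has at least one consistent homozygous assignment, so the count is 2.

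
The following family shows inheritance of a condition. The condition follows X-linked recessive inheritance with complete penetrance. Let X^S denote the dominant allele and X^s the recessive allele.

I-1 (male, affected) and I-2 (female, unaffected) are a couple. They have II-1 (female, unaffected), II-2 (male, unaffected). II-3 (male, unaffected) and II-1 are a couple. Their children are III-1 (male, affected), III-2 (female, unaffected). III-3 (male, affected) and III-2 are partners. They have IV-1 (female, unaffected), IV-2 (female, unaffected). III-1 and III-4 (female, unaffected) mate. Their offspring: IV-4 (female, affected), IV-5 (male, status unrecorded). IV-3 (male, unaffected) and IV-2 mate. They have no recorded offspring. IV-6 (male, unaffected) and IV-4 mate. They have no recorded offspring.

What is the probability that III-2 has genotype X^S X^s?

1/5

II-3 is unaffected, so II-3 is X^S Y.
II-1 is unaffected so carries S and received s from I-1 (X^s Y), so II-1 is X^S X^s.
Their cross gives offspring ratios 1/2 X^S X^S : 1/2 X^S X^s. Conditioning on III-2 being unaffected, P(X^S X^s) = 1/2 / 1 = 1/2 before taking III-2's own offspring into account.
III-3 is affected, so III-3 is X^s Y.
Now use III-2's offspring. Probability of each recorded status — unaffected daughter IV-1: 1/2 if III-2 is X^S X^s, 1 if X^S X^S; unaffected daughter IV-2: 1/2 if III-2 is X^S X^s, 1 if X^S X^S.
Bayes: P(X^S X^s) = 1/2·1/4 / (1/2·1/4 + 1/2·1) = 1/5.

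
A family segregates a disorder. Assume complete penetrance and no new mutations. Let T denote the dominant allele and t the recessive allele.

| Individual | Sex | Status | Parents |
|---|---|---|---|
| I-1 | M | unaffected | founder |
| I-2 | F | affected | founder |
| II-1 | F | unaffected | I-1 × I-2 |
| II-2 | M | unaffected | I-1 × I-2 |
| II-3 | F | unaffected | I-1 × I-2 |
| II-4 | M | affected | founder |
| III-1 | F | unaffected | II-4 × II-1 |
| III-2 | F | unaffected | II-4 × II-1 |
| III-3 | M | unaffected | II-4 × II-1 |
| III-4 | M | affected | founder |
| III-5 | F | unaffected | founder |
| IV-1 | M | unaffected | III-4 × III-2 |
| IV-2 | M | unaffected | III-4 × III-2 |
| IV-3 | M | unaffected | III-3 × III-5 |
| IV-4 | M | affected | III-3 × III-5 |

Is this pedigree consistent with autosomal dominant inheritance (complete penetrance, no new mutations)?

No

Under autosomal dominant, IV-4 (affected, male) cannot arise from III-3 (unaffected) × III-5 (unaffected).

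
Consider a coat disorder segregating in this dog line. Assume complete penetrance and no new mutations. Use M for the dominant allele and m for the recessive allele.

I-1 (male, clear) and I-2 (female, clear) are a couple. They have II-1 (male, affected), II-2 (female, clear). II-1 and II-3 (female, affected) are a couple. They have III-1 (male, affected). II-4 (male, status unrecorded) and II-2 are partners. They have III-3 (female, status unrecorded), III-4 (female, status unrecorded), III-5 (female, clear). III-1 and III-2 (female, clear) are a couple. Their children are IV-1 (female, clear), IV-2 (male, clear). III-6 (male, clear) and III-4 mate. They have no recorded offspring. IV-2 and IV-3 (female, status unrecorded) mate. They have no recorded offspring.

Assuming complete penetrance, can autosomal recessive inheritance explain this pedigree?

A consistent assignment under autosomal recessive exists: I-1 Mm, I-2 Mm, II-1 mm, II-2 MM, II-3 mm, II-4 MM, III-1 mm, III-2 MM, III-3 MM, III-4 MM, III-5 MM, III-6 MM, IV-1 Mm, IV-2 Mm, IV-3 MM.
In this assignment every recorded phenotype matches its genotype and every non-founder's genotype is obtainable from its parents' genotypes, so the pedigree is consistent.

Yes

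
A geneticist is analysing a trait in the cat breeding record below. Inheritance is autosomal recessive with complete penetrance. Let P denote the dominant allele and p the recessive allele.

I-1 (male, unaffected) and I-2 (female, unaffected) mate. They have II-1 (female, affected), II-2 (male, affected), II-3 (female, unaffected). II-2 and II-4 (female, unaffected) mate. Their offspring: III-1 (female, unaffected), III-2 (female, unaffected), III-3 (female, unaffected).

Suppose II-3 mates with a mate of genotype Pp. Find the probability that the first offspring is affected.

1/6

I-1 is unaffected so carries P and passed p to II-1 (pp), so I-1 is Pp.
I-2 is unaffected so carries P and passed p to II-1 (pp), so I-2 is Pp.
II-3 is an unaffected offspring of I-1 (Pp) × I-2 (Pp), whose cross gives 1/4 PP : 1/2 Pp : 1/4 pp; conditioning on being unaffected, II-3 is PP with probability 1/3, Pp with probability 2/3.
Summing over parental genotype combinations, P(offspring is affected) = 2/3·1/4 = 1/6.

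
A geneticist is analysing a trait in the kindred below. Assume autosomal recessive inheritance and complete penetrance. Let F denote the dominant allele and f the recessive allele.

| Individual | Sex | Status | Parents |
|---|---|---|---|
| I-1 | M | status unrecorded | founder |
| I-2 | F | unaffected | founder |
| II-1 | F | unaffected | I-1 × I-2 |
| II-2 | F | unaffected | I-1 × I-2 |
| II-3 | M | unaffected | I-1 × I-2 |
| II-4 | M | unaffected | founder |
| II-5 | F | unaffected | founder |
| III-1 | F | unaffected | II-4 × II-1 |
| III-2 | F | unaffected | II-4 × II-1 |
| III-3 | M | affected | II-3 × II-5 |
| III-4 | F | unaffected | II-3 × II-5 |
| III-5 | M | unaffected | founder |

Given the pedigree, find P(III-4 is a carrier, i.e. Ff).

2/3

II-3 is unaffected so carries F and passed f to III-3 (ff), so II-3 is Ff.
II-5 is unaffected so carries F and passed f to III-3 (ff), so II-5 is Ff.
Their cross gives offspring ratios 1/4 FF : 1/2 Ff : 1/4 ff. Conditioning on III-4 being unaffected, P(Ff) = 1/2 / 3/4 = 2/3.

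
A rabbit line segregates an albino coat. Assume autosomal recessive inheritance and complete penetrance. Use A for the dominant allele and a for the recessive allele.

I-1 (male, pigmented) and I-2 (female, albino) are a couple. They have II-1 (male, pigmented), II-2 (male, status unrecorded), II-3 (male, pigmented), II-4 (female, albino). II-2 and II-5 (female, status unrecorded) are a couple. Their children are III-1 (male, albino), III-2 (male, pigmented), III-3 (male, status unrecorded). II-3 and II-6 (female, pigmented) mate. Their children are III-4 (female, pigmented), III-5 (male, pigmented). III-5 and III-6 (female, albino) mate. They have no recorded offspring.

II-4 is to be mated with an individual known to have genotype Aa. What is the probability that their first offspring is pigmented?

II-4 is albino, so II-4 is aa.
The cross gives 1/2 Aa : 1/2 aa, so P(offspring is pigmented) = 1/2.

1/2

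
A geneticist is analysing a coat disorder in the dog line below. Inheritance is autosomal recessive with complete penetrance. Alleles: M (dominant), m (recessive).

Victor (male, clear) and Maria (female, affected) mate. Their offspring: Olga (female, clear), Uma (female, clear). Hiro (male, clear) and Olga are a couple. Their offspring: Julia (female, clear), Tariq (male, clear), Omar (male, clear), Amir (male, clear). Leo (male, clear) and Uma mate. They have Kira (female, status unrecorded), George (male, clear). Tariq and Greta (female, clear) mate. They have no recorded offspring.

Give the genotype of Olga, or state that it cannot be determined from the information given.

Mm

From phenotype alone, Olga is MM or Mm.
Olga is clear so carries M and received m from Maria (mm), so Olga is Mm.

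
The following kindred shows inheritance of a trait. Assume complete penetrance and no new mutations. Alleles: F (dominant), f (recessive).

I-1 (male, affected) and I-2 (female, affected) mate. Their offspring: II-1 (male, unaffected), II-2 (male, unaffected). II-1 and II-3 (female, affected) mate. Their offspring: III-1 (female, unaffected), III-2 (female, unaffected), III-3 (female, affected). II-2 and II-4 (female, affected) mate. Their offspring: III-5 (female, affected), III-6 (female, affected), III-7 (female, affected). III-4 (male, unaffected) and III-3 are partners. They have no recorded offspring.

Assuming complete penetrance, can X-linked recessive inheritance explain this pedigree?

Under X-linked recessive, II-1 (unaffected, male) cannot arise from I-1 (affected) × I-2 (affected).

No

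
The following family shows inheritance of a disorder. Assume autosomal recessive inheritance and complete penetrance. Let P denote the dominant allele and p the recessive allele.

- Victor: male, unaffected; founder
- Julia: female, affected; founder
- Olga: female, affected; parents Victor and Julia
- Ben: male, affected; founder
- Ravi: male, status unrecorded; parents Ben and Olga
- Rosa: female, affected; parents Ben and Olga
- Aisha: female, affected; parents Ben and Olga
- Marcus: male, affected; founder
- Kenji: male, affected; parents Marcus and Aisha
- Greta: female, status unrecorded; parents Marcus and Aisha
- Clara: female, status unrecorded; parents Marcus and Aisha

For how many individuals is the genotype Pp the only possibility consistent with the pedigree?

1

Obligate heterozygotes: Victor is unaffected so carries P and passed p to Olga (pp), so Victor is Pp.
Every other individual is either homozygous by phenotype or has at least one consistent homozygous assignment, so the count is 1.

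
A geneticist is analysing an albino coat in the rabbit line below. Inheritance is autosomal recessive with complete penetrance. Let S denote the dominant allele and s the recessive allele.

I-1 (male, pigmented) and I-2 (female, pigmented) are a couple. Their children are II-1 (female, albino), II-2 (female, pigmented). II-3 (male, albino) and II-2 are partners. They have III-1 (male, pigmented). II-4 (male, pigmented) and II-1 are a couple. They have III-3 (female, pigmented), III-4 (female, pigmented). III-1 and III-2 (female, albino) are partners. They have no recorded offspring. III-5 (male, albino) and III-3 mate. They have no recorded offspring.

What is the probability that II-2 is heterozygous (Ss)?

I-1 is pigmented so carries S and passed s to II-1 (ss), so I-1 is Ss.
I-2 is pigmented so carries S and passed s to II-1 (ss), so I-2 is Ss.
Their cross gives offspring ratios 1/4 SS : 1/2 Ss : 1/4 ss. Conditioning on II-2 being pigmented, P(Ss) = 1/2 / 3/4 = 2/3 before taking II-2's own offspring into account.
II-3 is albino, so II-3 is ss.
Now use II-2's offspring. Probability of each recorded status — pigmented son III-1: 1/2 if II-2 is Ss, 1 if SS.
Bayes: P(Ss) = 2/3·1/2 / (2/3·1/2 + 1/3·1) = 1/2.

1/2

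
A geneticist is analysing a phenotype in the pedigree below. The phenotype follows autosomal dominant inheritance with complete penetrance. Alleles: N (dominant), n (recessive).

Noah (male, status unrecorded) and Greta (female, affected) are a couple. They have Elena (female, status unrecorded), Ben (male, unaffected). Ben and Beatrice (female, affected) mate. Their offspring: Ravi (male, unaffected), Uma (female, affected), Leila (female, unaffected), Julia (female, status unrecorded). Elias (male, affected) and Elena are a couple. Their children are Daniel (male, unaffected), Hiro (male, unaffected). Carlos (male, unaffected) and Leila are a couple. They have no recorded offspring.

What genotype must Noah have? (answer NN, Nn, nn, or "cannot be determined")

Noah's phenotype is unrecorded, and no parent or child forces a single allele at both positions; consistent genotype assignments exist with Noah as Nn or nn.

cannot be determined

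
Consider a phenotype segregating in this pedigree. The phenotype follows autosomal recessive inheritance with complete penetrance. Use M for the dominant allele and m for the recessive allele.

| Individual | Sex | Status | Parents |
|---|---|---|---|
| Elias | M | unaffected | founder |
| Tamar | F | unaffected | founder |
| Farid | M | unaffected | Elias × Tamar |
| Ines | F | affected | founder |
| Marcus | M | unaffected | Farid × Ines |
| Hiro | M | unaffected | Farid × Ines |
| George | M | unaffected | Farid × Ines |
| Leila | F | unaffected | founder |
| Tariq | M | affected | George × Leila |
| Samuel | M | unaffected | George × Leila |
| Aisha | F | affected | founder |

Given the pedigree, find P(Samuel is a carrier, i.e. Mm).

George is unaffected so carries M and received m from Ines (mm), so George is Mm.
Leila is unaffected so carries M and passed m to Tariq (mm), so Leila is Mm.
Their cross gives offspring ratios 1/4 MM : 1/2 Mm : 1/4 mm. Conditioning on Samuel being unaffected, P(Mm) = 1/2 / 3/4 = 2/3.

2/3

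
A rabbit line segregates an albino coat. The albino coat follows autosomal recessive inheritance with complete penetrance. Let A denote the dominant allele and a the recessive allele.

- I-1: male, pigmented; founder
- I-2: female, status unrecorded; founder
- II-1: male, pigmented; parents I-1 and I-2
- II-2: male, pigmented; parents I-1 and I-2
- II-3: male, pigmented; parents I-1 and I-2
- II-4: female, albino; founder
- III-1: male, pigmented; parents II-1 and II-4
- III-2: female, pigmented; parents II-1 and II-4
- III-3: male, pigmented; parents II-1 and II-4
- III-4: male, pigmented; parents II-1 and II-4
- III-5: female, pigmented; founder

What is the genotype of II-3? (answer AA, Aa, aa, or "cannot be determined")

cannot be determined

II-3's phenotype allows AA or Aa, and no parent or child forces a single allele at both positions; consistent genotype assignments exist with II-3 as AA or Aa.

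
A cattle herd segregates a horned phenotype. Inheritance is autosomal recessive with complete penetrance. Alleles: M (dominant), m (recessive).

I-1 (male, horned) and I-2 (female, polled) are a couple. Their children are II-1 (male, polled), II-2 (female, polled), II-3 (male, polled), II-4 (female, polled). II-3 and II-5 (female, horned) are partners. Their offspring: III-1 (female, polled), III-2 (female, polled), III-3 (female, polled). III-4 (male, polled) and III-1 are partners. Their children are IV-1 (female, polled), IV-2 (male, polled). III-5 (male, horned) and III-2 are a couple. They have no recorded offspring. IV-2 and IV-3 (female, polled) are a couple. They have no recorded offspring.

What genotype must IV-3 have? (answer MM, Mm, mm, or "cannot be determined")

IV-3's phenotype allows MM or Mm, and no parent or child forces a single allele at both positions; consistent genotype assignments exist with IV-3 as MM or Mm.

cannot be determined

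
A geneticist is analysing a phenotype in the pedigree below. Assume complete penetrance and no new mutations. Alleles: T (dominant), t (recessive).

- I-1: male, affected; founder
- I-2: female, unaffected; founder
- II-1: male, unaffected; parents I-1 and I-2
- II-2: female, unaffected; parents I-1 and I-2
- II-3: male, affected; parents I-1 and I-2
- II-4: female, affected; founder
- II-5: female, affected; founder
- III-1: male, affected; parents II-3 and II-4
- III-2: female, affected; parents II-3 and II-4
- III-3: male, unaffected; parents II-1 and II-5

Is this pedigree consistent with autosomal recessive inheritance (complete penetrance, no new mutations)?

Yes

A consistent assignment under autosomal recessive exists: I-1 tt, I-2 Tt, II-1 Tt, II-2 Tt, II-3 tt, II-4 tt, II-5 tt, III-1 tt, III-2 tt, III-3 Tt.
In this assignment every recorded phenotype matches its genotype and every non-founder's genotype is obtainable from its parents' genotypes, so the pedigree is consistent.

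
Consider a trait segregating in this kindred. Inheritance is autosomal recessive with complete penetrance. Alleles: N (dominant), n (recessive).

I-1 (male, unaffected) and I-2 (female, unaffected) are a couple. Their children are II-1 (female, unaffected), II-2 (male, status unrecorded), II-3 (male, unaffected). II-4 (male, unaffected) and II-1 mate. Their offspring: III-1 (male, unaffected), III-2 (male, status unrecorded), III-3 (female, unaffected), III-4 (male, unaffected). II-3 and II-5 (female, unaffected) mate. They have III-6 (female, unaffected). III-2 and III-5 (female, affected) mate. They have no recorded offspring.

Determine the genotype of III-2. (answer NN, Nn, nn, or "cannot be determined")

cannot be determined

III-2's phenotype is unrecorded, and no parent or child forces a single allele at both positions; consistent genotype assignments exist with III-2 as NN or Nn or nn.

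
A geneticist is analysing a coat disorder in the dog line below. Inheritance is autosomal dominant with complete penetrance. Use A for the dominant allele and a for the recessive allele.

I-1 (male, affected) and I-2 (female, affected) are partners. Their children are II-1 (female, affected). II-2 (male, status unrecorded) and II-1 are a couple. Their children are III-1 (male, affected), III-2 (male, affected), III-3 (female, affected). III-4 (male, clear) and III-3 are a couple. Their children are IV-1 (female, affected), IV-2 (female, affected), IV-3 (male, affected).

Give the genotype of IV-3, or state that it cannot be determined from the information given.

Aa

From phenotype alone, IV-3 is AA or Aa.
IV-3 is affected so carries A and received a from III-4 (aa), so IV-3 is Aa.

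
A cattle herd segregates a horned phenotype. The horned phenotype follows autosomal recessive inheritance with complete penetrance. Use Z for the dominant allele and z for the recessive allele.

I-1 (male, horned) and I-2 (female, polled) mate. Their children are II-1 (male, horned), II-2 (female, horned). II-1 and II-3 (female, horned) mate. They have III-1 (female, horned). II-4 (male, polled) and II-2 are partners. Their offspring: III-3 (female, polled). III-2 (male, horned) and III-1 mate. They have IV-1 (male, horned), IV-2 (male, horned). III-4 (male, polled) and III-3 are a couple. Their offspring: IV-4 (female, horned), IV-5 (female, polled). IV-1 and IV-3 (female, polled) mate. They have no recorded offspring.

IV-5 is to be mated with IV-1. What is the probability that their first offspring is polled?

III-4 is polled so carries Z and passed z to IV-4 (zz), so III-4 is Zz.
III-3 is polled so carries Z and received z from II-2 (zz), so III-3 is Zz.
IV-5 is a polled offspring of III-4 (Zz) × III-3 (Zz), whose cross gives 1/4 ZZ : 1/2 Zz : 1/4 zz; conditioning on being polled, IV-5 is ZZ with probability 1/3, Zz with probability 2/3.
IV-1 is horned, so IV-1 is zz.
Summing over parental genotype combinations, P(offspring is polled) = 1/3·1 + 2/3·1/2 = 2/3.

2/3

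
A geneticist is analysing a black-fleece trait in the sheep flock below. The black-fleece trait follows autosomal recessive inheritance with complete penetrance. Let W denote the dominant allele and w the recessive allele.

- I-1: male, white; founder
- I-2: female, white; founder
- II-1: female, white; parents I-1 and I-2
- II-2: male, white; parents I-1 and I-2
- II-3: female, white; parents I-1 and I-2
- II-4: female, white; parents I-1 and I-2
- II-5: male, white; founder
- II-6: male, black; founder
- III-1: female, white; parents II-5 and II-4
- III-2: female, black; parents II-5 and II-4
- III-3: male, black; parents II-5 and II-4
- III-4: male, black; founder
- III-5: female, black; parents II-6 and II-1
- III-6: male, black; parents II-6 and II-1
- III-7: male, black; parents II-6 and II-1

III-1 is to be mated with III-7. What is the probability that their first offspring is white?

2/3

II-5 is white so carries W and passed w to III-2 (ww), so II-5 is Ww.
II-4 is white so carries W and passed w to III-2 (ww), so II-4 is Ww.
III-1 is a white offspring of II-5 (Ww) × II-4 (Ww), whose cross gives 1/4 WW : 1/2 Ww : 1/4 ww; conditioning on being white, III-1 is WW with probability 1/3, Ww with probability 2/3.
III-7 is black, so III-7 is ww.
Summing over parental genotype combinations, P(offspring is white) = 1/3·1 + 2/3·1/2 = 2/3.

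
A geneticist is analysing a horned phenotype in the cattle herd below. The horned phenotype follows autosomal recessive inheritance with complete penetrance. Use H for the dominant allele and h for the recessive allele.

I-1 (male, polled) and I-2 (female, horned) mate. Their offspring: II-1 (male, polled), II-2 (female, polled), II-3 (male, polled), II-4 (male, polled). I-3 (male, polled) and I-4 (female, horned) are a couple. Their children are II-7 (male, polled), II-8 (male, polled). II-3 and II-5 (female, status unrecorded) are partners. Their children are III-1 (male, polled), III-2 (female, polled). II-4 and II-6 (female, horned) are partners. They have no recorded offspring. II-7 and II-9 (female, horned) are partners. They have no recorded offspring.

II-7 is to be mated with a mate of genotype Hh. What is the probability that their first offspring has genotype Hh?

1/2

II-7 is polled so carries H and received h from I-4 (hh), so II-7 is Hh.
The cross gives 1/4 HH : 1/2 Hh : 1/4 hh, so P(offspring has genotype Hh) = 1/2.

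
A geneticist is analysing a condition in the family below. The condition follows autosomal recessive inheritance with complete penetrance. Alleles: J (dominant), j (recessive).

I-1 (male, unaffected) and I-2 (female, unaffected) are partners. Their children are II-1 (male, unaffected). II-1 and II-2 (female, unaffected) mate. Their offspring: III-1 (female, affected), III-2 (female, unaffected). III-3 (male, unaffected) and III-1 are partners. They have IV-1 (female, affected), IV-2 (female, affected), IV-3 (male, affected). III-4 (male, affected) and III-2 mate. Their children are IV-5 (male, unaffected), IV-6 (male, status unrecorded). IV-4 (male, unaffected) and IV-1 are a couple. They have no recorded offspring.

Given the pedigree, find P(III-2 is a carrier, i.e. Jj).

II-1 is unaffected so carries J and passed j to III-1 (jj), so II-1 is Jj.
II-2 is unaffected so carries J and passed j to III-1 (jj), so II-2 is Jj.
Their cross gives offspring ratios 1/4 JJ : 1/2 Jj : 1/4 jj. Conditioning on III-2 being unaffected, P(Jj) = 1/2 / 3/4 = 2/3 before taking III-2's own offspring into account.
III-4 is affected, so III-4 is jj.
Now use III-2's offspring. Probability of each recorded status — unaffected son IV-5: 1/2 if III-2 is Jj, 1 if JJ. (IV-6: equally likely either way, so uninformative.)
Bayes: P(Jj) = 2/3·1/2 / (2/3·1/2 + 1/3·1) = 1/2.

1/2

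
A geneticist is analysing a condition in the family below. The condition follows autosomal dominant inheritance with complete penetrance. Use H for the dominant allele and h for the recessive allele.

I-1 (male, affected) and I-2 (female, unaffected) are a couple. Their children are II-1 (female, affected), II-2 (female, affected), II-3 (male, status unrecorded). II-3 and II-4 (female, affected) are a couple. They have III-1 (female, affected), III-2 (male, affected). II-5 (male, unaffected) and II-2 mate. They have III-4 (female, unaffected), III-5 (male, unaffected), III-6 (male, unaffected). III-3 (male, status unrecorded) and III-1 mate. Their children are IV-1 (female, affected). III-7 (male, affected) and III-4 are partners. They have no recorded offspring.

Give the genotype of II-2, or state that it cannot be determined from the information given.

From phenotype alone, II-2 is HH or Hh.
II-2 is affected so carries H and received h from I-2 (hh), so II-2 is Hh.

Hh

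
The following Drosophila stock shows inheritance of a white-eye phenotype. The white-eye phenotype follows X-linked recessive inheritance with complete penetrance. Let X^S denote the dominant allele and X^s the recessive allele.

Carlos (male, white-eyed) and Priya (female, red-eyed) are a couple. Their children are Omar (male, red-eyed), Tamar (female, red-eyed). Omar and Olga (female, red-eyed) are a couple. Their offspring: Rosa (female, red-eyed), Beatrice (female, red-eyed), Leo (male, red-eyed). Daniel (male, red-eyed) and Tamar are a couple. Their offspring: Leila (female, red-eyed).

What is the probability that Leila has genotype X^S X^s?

1/2

Daniel is red-eyed, so Daniel is X^S Y.
Tamar is red-eyed so carries S and received s from Carlos (X^s Y), so Tamar is X^S X^s.
Their cross gives offspring ratios 1/2 X^S X^S : 1/2 X^S X^s. Conditioning on Leila being red-eyed, P(X^S X^s) = 1/2 / 1 = 1/2.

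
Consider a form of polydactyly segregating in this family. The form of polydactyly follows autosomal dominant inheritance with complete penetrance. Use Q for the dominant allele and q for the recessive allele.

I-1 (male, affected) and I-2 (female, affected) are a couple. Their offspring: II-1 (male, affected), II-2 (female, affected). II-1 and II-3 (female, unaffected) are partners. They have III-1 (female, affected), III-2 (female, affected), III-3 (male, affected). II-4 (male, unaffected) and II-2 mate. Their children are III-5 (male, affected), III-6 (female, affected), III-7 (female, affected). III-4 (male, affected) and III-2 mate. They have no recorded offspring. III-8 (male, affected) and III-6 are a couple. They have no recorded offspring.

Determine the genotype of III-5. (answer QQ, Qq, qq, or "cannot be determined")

From phenotype alone, III-5 is QQ or Qq.
III-5 is affected so carries Q and received q from II-4 (qq), so III-5 is Qq.

Qq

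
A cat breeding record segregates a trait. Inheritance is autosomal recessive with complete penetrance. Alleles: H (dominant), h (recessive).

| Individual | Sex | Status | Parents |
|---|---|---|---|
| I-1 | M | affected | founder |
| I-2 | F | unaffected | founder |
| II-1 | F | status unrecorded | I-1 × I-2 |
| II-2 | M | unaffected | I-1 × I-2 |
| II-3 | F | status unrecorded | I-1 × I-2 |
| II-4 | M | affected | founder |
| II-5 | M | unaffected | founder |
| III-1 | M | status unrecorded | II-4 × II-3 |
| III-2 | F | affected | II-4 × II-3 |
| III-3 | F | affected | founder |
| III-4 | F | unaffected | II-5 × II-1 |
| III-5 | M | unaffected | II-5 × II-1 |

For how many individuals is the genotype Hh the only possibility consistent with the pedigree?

Obligate heterozygotes: II-2 is unaffected so carries H and received h from I-1 (hh), so II-2 is Hh.
Every other individual is either homozygous by phenotype or has at least one consistent homozygous assignment, so the count is 1.

1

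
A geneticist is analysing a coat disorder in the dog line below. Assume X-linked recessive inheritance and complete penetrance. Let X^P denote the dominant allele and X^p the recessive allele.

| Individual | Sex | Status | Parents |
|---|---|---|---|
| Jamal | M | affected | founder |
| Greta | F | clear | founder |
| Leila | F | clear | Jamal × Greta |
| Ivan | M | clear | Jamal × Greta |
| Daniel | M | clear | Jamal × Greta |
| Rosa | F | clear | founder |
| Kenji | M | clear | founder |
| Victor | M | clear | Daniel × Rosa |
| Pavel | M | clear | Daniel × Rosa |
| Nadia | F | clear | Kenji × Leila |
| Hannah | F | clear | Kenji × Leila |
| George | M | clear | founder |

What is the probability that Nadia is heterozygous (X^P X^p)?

1/2

Kenji is clear, so Kenji is X^P Y.
Leila is clear so carries P and received p from Jamal (X^p Y), so Leila is X^P X^p.
Their cross gives offspring ratios 1/2 X^P X^P : 1/2 X^P X^p. Conditioning on Nadia being clear, P(X^P X^p) = 1/2 / 1 = 1/2.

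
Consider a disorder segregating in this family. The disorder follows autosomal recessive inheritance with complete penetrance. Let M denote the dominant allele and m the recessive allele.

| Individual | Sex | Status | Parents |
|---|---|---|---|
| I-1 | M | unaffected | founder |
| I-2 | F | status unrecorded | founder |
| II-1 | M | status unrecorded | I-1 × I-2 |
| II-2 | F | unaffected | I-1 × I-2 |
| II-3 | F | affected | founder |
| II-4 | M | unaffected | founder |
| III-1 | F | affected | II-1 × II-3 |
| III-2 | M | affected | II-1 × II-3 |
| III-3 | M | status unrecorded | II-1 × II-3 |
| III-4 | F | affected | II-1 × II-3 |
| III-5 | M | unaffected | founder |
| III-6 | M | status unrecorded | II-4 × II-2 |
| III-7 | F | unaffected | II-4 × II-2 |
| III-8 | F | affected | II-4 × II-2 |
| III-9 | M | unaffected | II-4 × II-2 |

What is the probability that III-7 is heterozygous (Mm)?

2/3

II-4 is unaffected so carries M and passed m to III-8 (mm), so II-4 is Mm.
II-2 is unaffected so carries M and passed m to III-8 (mm), so II-2 is Mm.
Their cross gives offspring ratios 1/4 MM : 1/2 Mm : 1/4 mm. Conditioning on III-7 being unaffected, P(Mm) = 1/2 / 3/4 = 2/3.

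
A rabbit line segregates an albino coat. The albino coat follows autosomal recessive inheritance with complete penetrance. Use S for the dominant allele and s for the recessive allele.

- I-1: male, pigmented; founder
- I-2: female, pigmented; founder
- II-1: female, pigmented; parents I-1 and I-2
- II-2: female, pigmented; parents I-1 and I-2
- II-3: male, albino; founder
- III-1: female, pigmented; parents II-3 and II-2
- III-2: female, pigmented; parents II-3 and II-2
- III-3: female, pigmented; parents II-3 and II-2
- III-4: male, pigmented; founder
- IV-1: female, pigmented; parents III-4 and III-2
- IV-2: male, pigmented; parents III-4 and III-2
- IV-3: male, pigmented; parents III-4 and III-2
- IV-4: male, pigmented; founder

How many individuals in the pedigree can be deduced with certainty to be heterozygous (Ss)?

Obligate heterozygotes: III-1 is pigmented so carries S and received s from II-3 (ss), so III-1 is Ss; III-2 is pigmented so carries S and received s from II-3 (ss), so III-2 is Ss; III-3 is pigmented so carries S and received s from II-3 (ss), so III-3 is Ss.
Every other individual is either homozygous by phenotype or has at least one consistent homozygous assignment, so the count is 3.

3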